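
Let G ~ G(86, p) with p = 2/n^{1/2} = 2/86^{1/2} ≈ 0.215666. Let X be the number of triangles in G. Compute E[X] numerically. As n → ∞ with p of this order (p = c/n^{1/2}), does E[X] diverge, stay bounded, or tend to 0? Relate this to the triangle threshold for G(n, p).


Number of potential triangles: C(86, 3) = 102340.
Each occurs with probability p³ ≈ (0.215666)³ ≈ 1.00309556e-02.
By linearity: E[X] = C(86, 3)·p³ ≈ 102340 · 1.00309556e-02 ≈ 1026.568001.
Since α = 1/2 < 1, p = c/n^{1/2} ≫ 1/n is above the triangle threshold p ~ 1/n. Asymptotically E[X] ~ (c³/6)·n^{3(1−α)} = (2³/6)·n^{1.5} → ∞; triangles are abundant w.h.p.

E[X] ≈ 1026.568001; in regime p = Θ(1/n^{1/2}) E[X] diverges (above the triangle threshold p ~ 1/n).


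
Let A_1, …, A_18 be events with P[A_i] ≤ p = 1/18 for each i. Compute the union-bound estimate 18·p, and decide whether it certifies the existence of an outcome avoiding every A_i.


Union bound: P[∪_{i=1}^{18} A_i] ≤ Σ_i P[A_i] ≤ 18·p = 18·(1/18) = 1.
Numerically: 1 ≈ 1.00000.
Is 1 < 1? NO.
Since the bound 1 is ≥ 1, the union bound is uninformative here; it does NOT by itself certify existence.

18·p = 1 ≈ 1.00000; existence NOT certified by the union bound.


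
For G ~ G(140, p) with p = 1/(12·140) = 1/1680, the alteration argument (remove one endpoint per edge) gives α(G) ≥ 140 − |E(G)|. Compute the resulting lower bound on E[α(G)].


E[|E(G)|] = C(140, 2)·p = 9730 · (1/1680) = 139/24.
E[α(G)] ≥ n − E[|E(G)|] = 140 − 139/24 = 3221/24.
Numerically: ≈ 134.20833.
(This is only a lower bound; the true E[α(G)] may be larger.)

E[α(G)] ≥ 3221/24 ≈ 134.20833.


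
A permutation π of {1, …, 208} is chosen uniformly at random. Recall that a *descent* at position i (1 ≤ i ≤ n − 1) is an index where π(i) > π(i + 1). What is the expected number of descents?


Write X = Σ X_I over i = 1, …, 207, with X_I the indicator of one descent.
There are 207 indicators.
For each fixed i, the pair (π(i), π(i+1)) is a uniformly random ordered pair of distinct values from {1, …, 208}; by symmetry P[π(i) > π(i+1)] = 1/2.
By linearity: E[X] = 207 · (1/2) = (208 − 1) · (1/2) = 207/2 ≈ 103.50000.

E[X] = 207/2 = 103.50000.


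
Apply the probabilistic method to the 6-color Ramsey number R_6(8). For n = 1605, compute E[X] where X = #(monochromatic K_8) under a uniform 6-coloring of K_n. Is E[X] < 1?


E[X] = C(1605, 8) · 6^{1 − 28} = 1073226690197348380200 · 6^{−27} = 1073226690197348380200/1023490369077469249536.
As a reduced fraction: E[X] = 14905926252740949725/14215144014964850688 ≈ 1.0485948.
Is E[X] < 1? NO.
Since E[X] ≥ 1, the first-moment bound is inconclusive at n = 1605; it does NOT by itself certify R_6(8) > 1605.

E[X] = 14905926252740949725/14215144014964850688 ≈ 1.0485948; E[X] ≥ 1; first-moment method inconclusive here.


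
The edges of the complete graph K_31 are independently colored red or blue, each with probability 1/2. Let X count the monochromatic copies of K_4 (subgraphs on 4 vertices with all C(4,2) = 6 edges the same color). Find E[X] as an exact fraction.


Let X = Σ_S X_S over the C(31, 4) = 31465 subsets S of size 4, where X_S = 1 if the K_4 on S is monochromatic.
For a fixed S, the K_4 on S has C(4, 2) = 6 edges. P[all 6 edges red] = (1/2)^6, and likewise for blue, so P[monochromatic] = 2·(1/2)^6 = 2^{1 − 6} = 1/32.
By linearity of expectation: E[X] = C(31, 4) · 2^{1 − 6} = 31465 · 1/32 = 31465/32.
Numerically: E[X] ≈ 983.28125.

E[X] = C(31,4)·2^(1−C(4,2)) = 31465/32 ≈ 983.28125.


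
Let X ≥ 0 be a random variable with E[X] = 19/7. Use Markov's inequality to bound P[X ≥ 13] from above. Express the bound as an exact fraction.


μ = E[X] = 19/7, a = 13.
Markov: P[X ≥ 13] ≤ μ/a = (19/7)/13 = 19/91.
Numerically: ≈ 0.208791.
(Since a = 13 > μ = 2.714286, the bound 19/91 is < 1 and informative.)

P[X ≥ 13] ≤ 19/91 ≈ 0.208791.


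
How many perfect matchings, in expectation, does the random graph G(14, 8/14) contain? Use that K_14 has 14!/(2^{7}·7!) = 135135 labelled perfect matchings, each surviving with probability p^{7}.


K_14 has 14!/(2^{7}·7!) = 135135 labelled perfect matchings.
For each such perfect matching H, let X_H = 1 if all 7 edges of H are present in G. Then P[X_H = 1] = p^{7} = (4/7)^{7} = 16384/823543.
By linearity: E[X] = Σ_H E[X_H] = 135135 · p^{7} = 135135 · 16384/823543 = 316293120/117649.
Numerically: E[X] ≈ 2688.45.

E[X] = 135135 · (4/7)^{7} = 316293120/117649 ≈ 2688.45.


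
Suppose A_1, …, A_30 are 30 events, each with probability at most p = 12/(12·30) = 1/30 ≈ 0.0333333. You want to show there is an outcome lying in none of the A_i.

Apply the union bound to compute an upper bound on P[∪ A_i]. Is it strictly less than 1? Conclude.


Union bound: P[∪_{i=1}^{30} A_i] ≤ Σ_i P[A_i] ≤ 30·p = 30·(1/30) = 1.
Numerically: 1 ≈ 1.0000000.
Is 1 < 1? NO.
Since the bound 1 is ≥ 1, the union bound is uninformative here; it does NOT by itself certify existence.

30·p = 1 ≈ 1.0000000; existence NOT certified by the union bound.


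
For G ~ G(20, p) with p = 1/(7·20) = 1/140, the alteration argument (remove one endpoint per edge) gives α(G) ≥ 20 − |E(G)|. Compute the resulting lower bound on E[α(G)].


E[|E(G)|] = C(20, 2)·p = 190 · (1/140) = 19/14.
E[α(G)] ≥ n − E[|E(G)|] = 20 − 19/14 = 261/14.
Numerically: ≈ 18.642857.
(This is only a lower bound; the true E[α(G)] may be larger.)

E[α(G)] ≥ 261/14 ≈ 18.642857.


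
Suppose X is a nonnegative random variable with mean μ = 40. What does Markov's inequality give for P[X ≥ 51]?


μ = E[X] = 40, a = 51.
Markov: P[X ≥ 51] ≤ μ/a = (40)/51 = 40/51.
Numerically: ≈ 0.78431.
(Since a = 51 > μ = 40.00000, the bound 40/51 is < 1 and informative.)

P[X ≥ 51] ≤ 40/51 ≈ 0.78431.


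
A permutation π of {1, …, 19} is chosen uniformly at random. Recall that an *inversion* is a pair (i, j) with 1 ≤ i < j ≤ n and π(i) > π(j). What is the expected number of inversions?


Write X = Σ X_I over the C(19, 2) = 171 pairs i < j, with X_I the indicator of one inversion.
There are 171 indicators.
For each fixed pair i < j, the values π(i) and π(j) are two distinct elements of {1, …, 19} in uniformly random order; by symmetry P[π(i) > π(j)] = 1/2.
By linearity: E[X] = 171 · (1/2) = C(19, 2) · (1/2) = 171/2 = 171/2 ≈ 85.500.

E[X] = 171/2 = 85.500.


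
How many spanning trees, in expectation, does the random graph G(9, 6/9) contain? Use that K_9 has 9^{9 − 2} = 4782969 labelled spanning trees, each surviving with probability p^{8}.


K_9 has 9^{9 − 2} = 4782969 labelled spanning trees.
For each such spanning tree H, let X_H = 1 if all 8 edges of H are present in G. Then P[X_H = 1] = p^{8} = (2/3)^{8} = 256/6561.
By linearity of expectation: E[X] = Σ_H E[X_H] = 4782969 · p^{8} = 4782969 · 256/6561 = 186624.
Numerically: E[X] ≈ 186624.

E[X] = 4782969 · (2/3)^{8} = 186624 ≈ 186624.


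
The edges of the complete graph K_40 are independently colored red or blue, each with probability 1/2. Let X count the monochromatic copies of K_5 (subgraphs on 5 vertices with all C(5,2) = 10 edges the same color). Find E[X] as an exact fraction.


Let X = Σ_S X_S over the C(40, 5) = 658008 subsets S of size 5, where X_S = 1 if the K_5 on S is monochromatic.
For a fixed S, the K_5 on S has C(5, 2) = 10 edges. P[all 10 edges red] = (1/2)^10, and likewise for blue, so P[monochromatic] = 2·(1/2)^10 = 2^{1 − 10} = 1/512.
Summing: E[X] = C(40, 5) · 2^{1 − 10} = 658008 · 1/512 = 82251/64.
Numerically: E[X] ≈ 1285.17188.

E[X] = C(40,5)·2^(1−C(5,2)) = 82251/64 ≈ 1285.17188.


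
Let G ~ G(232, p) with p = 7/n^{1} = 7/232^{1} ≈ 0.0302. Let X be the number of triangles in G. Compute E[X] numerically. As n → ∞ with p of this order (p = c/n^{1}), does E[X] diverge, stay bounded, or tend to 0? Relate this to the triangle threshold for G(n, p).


Number of potential triangles: C(232, 3) = 2054360.
Each occurs with probability p³ ≈ (0.0302)³ ≈ 2.74682e-05.
By linearity: E[X] = C(232, 3)·p³ ≈ 2054360 · 2.74682e-05 ≈ 56.430.
Here α = 1, so p = 7/n is exactly at the triangle threshold p ~ 1/n. Asymptotically E[X] → c³/6 = 7³/6 = 343/6 ≈ 57.167, a bounded constant. In this regime the triangle count is asymptotically Poisson(c³/6).

E[X] ≈ 56.430; in regime p = Θ(1/n^{1}) E[X] stays bounded (at the triangle threshold p ~ 1/n).


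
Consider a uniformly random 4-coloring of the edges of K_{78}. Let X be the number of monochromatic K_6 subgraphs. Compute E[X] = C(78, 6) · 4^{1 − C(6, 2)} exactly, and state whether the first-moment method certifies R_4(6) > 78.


E[X] = C(78, 6) · 4^{1 − 15} = 256851595 · 4^{−14} = 256851595/268435456.
As a reduced fraction: E[X] = 256851595/268435456 ≈ 0.9568468.
Is E[X] < 1? YES.
Since E[X] < 1, there exists a 4-coloring of K_{78} with no monochromatic K_6; hence R_4(6) > 78.

E[X] = 256851595/268435456 ≈ 0.9568468; E[X] < 1, so R_4(6) > 78.


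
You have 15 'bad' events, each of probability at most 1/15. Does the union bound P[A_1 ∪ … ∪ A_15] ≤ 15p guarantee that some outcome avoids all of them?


Union bound: P[∪_{i=1}^{15} A_i] ≤ Σ_i P[A_i] ≤ 15·p = 15·(1/15) = 1.
Numerically: 1 ≈ 1.0000.
Is 1 < 1? NO.
Since the bound 1 is ≥ 1, the union bound is uninformative here; it does NOT by itself certify existence.

15·p = 1 ≈ 1.0000; existence NOT certified by the union bound.


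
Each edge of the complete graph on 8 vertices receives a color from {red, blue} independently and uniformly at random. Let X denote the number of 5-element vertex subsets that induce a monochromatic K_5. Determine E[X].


Let X = Σ_S X_S over the C(8, 5) = 56 subsets S of size 5, where X_S = 1 if the K_5 on S is monochromatic.
For a fixed S, the K_5 on S has C(5, 2) = 10 edges. P[all 10 edges red] = (1/2)^10, and likewise for blue, so P[monochromatic] = 2·(1/2)^10 = 2^{1 − 10} = 1/512.
By linearity: E[X] = C(8, 5) · 2^{1 − 10} = 56 · 1/512 = 7/64.
Numerically: E[X] ≈ 0.109.

E[X] = C(8,5)·2^(1−C(5,2)) = 7/64 ≈ 0.109.


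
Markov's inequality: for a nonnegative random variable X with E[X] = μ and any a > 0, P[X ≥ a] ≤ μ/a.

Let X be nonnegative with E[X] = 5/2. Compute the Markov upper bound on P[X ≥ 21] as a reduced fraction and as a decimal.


μ = E[X] = 5/2, a = 21.
Markov: P[X ≥ 21] ≤ μ/a = (5/2)/21 = 5/42.
Numerically: ≈ 0.11905.
(Since a = 21 > μ = 2.50000, the bound 5/42 is < 1 and informative.)

P[X ≥ 21] ≤ 5/42 ≈ 0.11905.


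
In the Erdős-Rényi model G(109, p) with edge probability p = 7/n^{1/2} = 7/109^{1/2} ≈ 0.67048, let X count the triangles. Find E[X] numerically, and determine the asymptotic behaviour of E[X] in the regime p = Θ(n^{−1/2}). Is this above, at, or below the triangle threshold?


Number of potential triangles: C(109, 3) = 209934.
Each occurs with probability p³ ≈ (0.67048)³ ≈ 3.0140772e-01.
By linearity: E[X] = C(109, 3)·p³ ≈ 209934 · 3.0140772e-01 ≈ 63275.72849.
Since α = 1/2 < 1, p = c/n^{1/2} ≫ 1/n is above the triangle threshold p ~ 1/n. Asymptotically E[X] ~ (c³/6)·n^{3(1−α)} = (7³/6)·n^{1.5} → ∞; triangles are abundant w.h.p.

E[X] ≈ 63275.72849; in regime p = Θ(1/n^{1/2}) E[X] diverges (above the triangle threshold p ~ 1/n).


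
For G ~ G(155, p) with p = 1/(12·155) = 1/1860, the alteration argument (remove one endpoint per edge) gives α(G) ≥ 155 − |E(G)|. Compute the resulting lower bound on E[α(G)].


E[|E(G)|] = C(155, 2)·p = 11935 · (1/1860) = 77/12.
E[α(G)] ≥ n − E[|E(G)|] = 155 − 77/12 = 1783/12.
Numerically: ≈ 148.583.
(This is only a lower bound; the true E[α(G)] may be larger.)

E[α(G)] ≥ 1783/12 ≈ 148.583.


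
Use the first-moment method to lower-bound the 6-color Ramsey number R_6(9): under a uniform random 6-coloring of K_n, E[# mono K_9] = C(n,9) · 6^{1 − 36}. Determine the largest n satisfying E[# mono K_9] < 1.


We need C(n, 9) · 6^{1 − 36} < 1, i.e. C(n, 9) < 6^{36 − 1} = 1719070799748422591028658176.
Check values of n near the boundary:
  n = 4403: C(4403, 9) = 1699894433046281918452233150; 1699894433046281918452233150 < 1719070799748422591028658176? YES
  n = 4404: C(4404, 9) = 1703375445537161676647015880; 1703375445537161676647015880 < 1719070799748422591028658176? YES
  n = 4405: C(4405, 9) = 1706862792900636302463627150; 1706862792900636302463627150 < 1719070799748422591028658176? YES
  n = 4406: C(4406, 9) = 1710356485221788389505285700; 1710356485221788389505285700 < 1719070799748422591028658176? YES
  n = 4407: C(4407, 9) = 1713856532599459170657070050; 1713856532599459170657070050 < 1719070799748422591028658176? YES
  n = 4408: C(4408, 9) = 1717362945146264156457459600; 1717362945146264156457459600 < 1719070799748422591028658176? YES
  n = 4409: C(4409, 9) = 1720875732988608787686577131; 1720875732988608787686577131 < 1719070799748422591028658176? NO
The largest n with C(n, 9) < 1719070799748422591028658176 is n = 4408 (where E[X] = 35778394690547169926197075/35813974994758803979763712 ≈ 0.99901). Hence R_6(9) > 4408, i.e. R_6(9) ≥ 4409.

Largest n = 4408; hence R_6(9) > 4408.


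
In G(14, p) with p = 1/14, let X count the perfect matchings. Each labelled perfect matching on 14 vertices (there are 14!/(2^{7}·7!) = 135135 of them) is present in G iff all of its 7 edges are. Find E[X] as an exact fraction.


K_14 has 14!/(2^{7}·7!) = 135135 labelled perfect matchings.
For each such perfect matching H, let X_H = 1 if all 7 edges of H are present in G. Then P[X_H = 1] = p^{7} = (1/14)^{7} = 1/105413504.
By linearity: E[X] = Σ_H E[X_H] = 135135 · p^{7} = 135135 · 1/105413504 = 19305/15059072.
Numerically: E[X] ≈ 0.001282.

E[X] = 135135 · (1/14)^{7} = 19305/15059072 ≈ 0.001282.


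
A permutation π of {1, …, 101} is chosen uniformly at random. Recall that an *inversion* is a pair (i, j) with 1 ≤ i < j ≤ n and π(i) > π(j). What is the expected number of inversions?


Write X = Σ X_I over the C(101, 2) = 5050 pairs i < j, with X_I the indicator of one inversion.
There are 5050 indicators.
For each fixed pair i < j, the values π(i) and π(j) are two distinct elements of {1, …, 101} in uniformly random order; by symmetry P[π(i) > π(j)] = 1/2.
By linearity: E[X] = 5050 · (1/2) = C(101, 2) · (1/2) = 5050/2 = 2525 ≈ 2525.0000.

E[X] = 2525 = 2525.0000.


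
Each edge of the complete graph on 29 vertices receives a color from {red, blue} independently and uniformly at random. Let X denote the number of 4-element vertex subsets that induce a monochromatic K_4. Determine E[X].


Let X = Σ_S X_S over the C(29, 4) = 23751 subsets S of size 4, where X_S = 1 if the K_4 on S is monochromatic.
For a fixed S, the K_4 on S has C(4, 2) = 6 edges. P[all 6 edges red] = (1/2)^6, and likewise for blue, so P[monochromatic] = 2·(1/2)^6 = 2^{1 − 6} = 1/32.
Summing: E[X] = C(29, 4) · 2^{1 − 6} = 23751 · 1/32 = 23751/32.
Numerically: E[X] ≈ 742.21875.

E[X] = C(29,4)·2^(1−C(4,2)) = 23751/32 ≈ 742.21875.


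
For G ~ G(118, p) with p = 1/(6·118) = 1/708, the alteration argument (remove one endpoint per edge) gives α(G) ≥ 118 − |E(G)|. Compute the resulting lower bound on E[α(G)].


E[|E(G)|] = C(118, 2)·p = 6903 · (1/708) = 39/4.
E[α(G)] ≥ n − E[|E(G)|] = 118 − 39/4 = 433/4.
Numerically: ≈ 108.250.
(This is only a lower bound; the true E[α(G)] may be larger.)

E[α(G)] ≥ 433/4 ≈ 108.250.


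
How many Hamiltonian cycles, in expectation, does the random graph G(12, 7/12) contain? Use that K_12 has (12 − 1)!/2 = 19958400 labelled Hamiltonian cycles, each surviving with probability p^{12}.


K_12 has (12 − 1)!/2 = 19958400 labelled Hamiltonian cycles.
For each such Hamiltonian cycle H, let X_H = 1 if all 12 edges of H are present in G. Then P[X_H = 1] = p^{12} = (7/12)^{12} = 13841287201/8916100448256.
Summing the indicators: E[X] = Σ_H E[X_H] = 19958400 · p^{12} = 19958400 · 13841287201/8916100448256 = 26644477861925/859963392.
Numerically: E[X] ≈ 30983.

E[X] = 19958400 · (7/12)^{12} = 26644477861925/859963392 ≈ 30983.


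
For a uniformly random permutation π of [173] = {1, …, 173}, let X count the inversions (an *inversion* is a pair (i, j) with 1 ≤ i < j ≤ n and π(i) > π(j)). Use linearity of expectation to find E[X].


Write X = Σ X_I over the C(173, 2) = 14878 pairs i < j, with X_I the indicator of one inversion.
There are 14878 indicators.
For each fixed pair i < j, the values π(i) and π(j) are two distinct elements of {1, …, 173} in uniformly random order; by symmetry P[π(i) > π(j)] = 1/2.
By linearity: E[X] = 14878 · (1/2) = C(173, 2) · (1/2) = 14878/2 = 7439 ≈ 7439.0000.

E[X] = 7439 = 7439.0000.


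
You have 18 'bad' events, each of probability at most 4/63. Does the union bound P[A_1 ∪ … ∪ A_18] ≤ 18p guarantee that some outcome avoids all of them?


Union bound: P[∪_{i=1}^{18} A_i] ≤ Σ_i P[A_i] ≤ 18·p = 18·(4/63) = 8/7.
Numerically: 8/7 ≈ 1.143.
Is 8/7 < 1? NO.
Since the bound 8/7 is ≥ 1, the union bound is uninformative here; it does NOT by itself certify existence.

18·p = 8/7 ≈ 1.143; existence NOT certified by the union bound.


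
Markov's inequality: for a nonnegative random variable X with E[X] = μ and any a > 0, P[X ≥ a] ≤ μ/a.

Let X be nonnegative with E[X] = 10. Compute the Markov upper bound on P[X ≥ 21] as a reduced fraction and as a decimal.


μ = E[X] = 10, a = 21.
Markov: P[X ≥ 21] ≤ μ/a = (10)/21 = 10/21.
Numerically: ≈ 0.476190.
(Since a = 21 > μ = 10.000000, the bound 10/21 is < 1 and informative.)

P[X ≥ 21] ≤ 10/21 ≈ 0.476190.


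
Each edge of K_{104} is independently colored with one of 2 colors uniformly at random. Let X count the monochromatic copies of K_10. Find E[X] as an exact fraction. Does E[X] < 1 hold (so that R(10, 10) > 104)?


E[X] = C(104, 10) · 2^{1 − 45} = 26100986351440 · 2^{−44} = 26100986351440/17592186044416.
As a reduced fraction: E[X] = 1631311646965/1099511627776 ≈ 1.484.
Is E[X] < 1? NO.
Since E[X] ≥ 1, the first-moment bound is inconclusive at n = 104; it does NOT by itself certify R(10, 10) > 104.

E[X] = 1631311646965/1099511627776 ≈ 1.484; E[X] ≥ 1; first-moment method inconclusive here.


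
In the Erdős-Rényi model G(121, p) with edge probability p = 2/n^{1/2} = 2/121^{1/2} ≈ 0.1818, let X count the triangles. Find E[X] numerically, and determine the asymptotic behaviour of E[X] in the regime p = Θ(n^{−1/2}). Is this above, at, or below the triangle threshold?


Number of potential triangles: C(121, 3) = 287980.
Each occurs with probability p³ ≈ (0.1818)³ ≈ 6.010518e-03.
By linearity: E[X] = C(121, 3)·p³ ≈ 287980 · 6.010518e-03 ≈ 1730.9091.
Since α = 1/2 < 1, p = c/n^{1/2} ≫ 1/n is above the triangle threshold p ~ 1/n. Asymptotically E[X] ~ (c³/6)·n^{3(1−α)} = (2³/6)·n^{1.5} → ∞; triangles are abundant w.h.p.

E[X] ≈ 1730.9091; in regime p = Θ(1/n^{1/2}) E[X] diverges (above the triangle threshold p ~ 1/n).


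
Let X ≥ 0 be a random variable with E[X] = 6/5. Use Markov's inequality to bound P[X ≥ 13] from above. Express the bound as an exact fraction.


μ = E[X] = 6/5, a = 13.
Markov: P[X ≥ 13] ≤ μ/a = (6/5)/13 = 6/65.
Numerically: ≈ 0.09231.
(Since a = 13 > μ = 1.20000, the bound 6/65 is < 1 and informative.)

P[X ≥ 13] ≤ 6/65 ≈ 0.09231.


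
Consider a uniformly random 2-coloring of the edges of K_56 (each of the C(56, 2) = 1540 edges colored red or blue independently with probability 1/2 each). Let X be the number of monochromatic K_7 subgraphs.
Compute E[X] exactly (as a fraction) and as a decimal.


Let X = Σ_S X_S over the C(56, 7) = 231917400 subsets S of size 7, where X_S = 1 if the K_7 on S is monochromatic.
For a fixed S, the K_7 on S has C(7, 2) = 21 edges. P[all 21 edges red] = (1/2)^21, and likewise for blue, so P[monochromatic] = 2·(1/2)^21 = 2^{1 − 21} = 1/1048576.
By linearity: E[X] = C(56, 7) · 2^{1 − 21} = 231917400 · 1/1048576 = 28989675/131072.
Numerically: E[X] ≈ 221.174.

E[X] = C(56,7)·2^(1−C(7,2)) = 28989675/131072 ≈ 221.174.


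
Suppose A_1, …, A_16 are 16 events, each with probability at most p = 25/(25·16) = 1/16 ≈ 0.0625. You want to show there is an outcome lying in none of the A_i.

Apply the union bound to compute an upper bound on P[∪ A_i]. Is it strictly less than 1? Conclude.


Union bound: P[∪_{i=1}^{16} A_i] ≤ Σ_i P[A_i] ≤ 16·p = 16·(1/16) = 1.
Numerically: 1 ≈ 1.0000.
Is 1 < 1? NO.
Since the bound 1 is ≥ 1, the union bound is uninformative here; it does NOT by itself certify existence.

16·p = 1 ≈ 1.0000; existence NOT certified by the union bound.


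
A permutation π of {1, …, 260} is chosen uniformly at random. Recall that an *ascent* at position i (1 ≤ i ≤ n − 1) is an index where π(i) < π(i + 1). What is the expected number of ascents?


Write X = Σ X_I over i = 1, …, 259, with X_I the indicator of one ascent.
There are 259 indicators.
For each fixed i, the pair (π(i), π(i+1)) is a uniformly random ordered pair of distinct values from {1, …, 260}; by symmetry P[π(i) < π(i+1)] = 1/2.
By linearity: E[X] = 259 · (1/2) = (260 − 1) · (1/2) = 259/2 ≈ 129.500.

E[X] = 259/2 = 129.500.


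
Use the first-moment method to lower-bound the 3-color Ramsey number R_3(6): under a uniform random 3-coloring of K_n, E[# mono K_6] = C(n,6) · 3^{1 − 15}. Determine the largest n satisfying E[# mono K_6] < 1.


We need C(n, 6) · 3^{1 − 15} < 1, i.e. C(n, 6) < 3^{15 − 1} = 4782969.
Check values of n near the boundary:
  n = 39: C(39, 6) = 3262623; 3262623 < 4782969? YES
  n = 40: C(40, 6) = 3838380; 3838380 < 4782969? YES
  n = 41: C(41, 6) = 4496388; 4496388 < 4782969? YES
  n = 42: C(42, 6) = 5245786; 5245786 < 4782969? NO
The largest n with C(n, 6) < 4782969 is n = 41 (where E[X] = 1498796/1594323 ≈ 0.9401). Hence R_3(6) > 41, i.e. R_3(6) ≥ 42.

Largest n = 41; hence R_3(6) > 41.


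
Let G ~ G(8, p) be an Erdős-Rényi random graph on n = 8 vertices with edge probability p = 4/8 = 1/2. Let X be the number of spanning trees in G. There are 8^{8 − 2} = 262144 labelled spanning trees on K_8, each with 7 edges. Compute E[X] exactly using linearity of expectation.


K_8 has 8^{8 − 2} = 262144 labelled spanning trees.
For each such spanning tree H, let X_H = 1 if all 7 edges of H are present in G. Then P[X_H = 1] = p^{7} = (1/2)^{7} = 1/128.
By linearity of expectation: E[X] = Σ_H E[X_H] = 262144 · p^{7} = 262144 · 1/128 = 2048.
Numerically: E[X] ≈ 2.05e+03.

E[X] = 262144 · (1/2)^{7} = 2048 ≈ 2.05e+03.


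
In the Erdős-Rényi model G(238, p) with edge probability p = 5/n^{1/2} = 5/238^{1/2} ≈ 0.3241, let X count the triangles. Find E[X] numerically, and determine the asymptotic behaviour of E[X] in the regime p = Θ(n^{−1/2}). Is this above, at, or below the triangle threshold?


Number of potential triangles: C(238, 3) = 2218636.
Each occurs with probability p³ ≈ (0.3241)³ ≈ 3.4044313e-02.
By linearity: E[X] = C(238, 3)·p³ ≈ 2218636 · 3.4044313e-02 ≈ 75531.93889.
Since α = 1/2 < 1, p = c/n^{1/2} ≫ 1/n is above the triangle threshold p ~ 1/n. Asymptotically E[X] ~ (c³/6)·n^{3(1−α)} = (5³/6)·n^{1.5} → ∞; triangles are abundant w.h.p.

E[X] ≈ 75531.93889; in regime p = Θ(1/n^{1/2}) E[X] diverges (above the triangle threshold p ~ 1/n).


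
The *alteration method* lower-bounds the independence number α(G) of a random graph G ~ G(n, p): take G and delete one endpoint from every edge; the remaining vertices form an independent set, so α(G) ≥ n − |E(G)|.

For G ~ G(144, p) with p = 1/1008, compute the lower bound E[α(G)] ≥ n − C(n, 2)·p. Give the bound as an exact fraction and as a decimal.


E[|E(G)|] = C(144, 2)·p = 10296 · (1/1008) = 143/14.
E[α(G)] ≥ n − E[|E(G)|] = 144 − 143/14 = 1873/14.
Numerically: ≈ 133.78571.
(This is only a lower bound; the true E[α(G)] may be larger.)

E[α(G)] ≥ 1873/14 ≈ 133.78571.


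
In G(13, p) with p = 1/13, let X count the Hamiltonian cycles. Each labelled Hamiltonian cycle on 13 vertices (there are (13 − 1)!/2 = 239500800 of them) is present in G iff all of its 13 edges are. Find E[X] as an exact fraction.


K_13 has (13 − 1)!/2 = 239500800 labelled Hamiltonian cycles.
For each such Hamiltonian cycle H, let X_H = 1 if all 13 edges of H are present in G. Then P[X_H = 1] = p^{13} = (1/13)^{13} = 1/302875106592253.
Summing the indicators: E[X] = Σ_H E[X_H] = 239500800 · p^{13} = 239500800 · 1/302875106592253 = 239500800/302875106592253.
Numerically: E[X] ≈ 7.9076e-07.

E[X] = 239500800 · (1/13)^{13} = 239500800/302875106592253 ≈ 7.9076e-07.


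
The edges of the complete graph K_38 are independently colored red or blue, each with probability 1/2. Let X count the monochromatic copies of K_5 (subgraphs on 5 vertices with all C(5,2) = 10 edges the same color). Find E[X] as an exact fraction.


Let X = Σ_S X_S over the C(38, 5) = 501942 subsets S of size 5, where X_S = 1 if the K_5 on S is monochromatic.
For a fixed S, the K_5 on S has C(5, 2) = 10 edges. P[all 10 edges red] = (1/2)^10, and likewise for blue, so P[monochromatic] = 2·(1/2)^10 = 2^{1 − 10} = 1/512.
By linearity: E[X] = C(38, 5) · 2^{1 − 10} = 501942 · 1/512 = 250971/256.
Numerically: E[X] ≈ 980.3555.

E[X] = C(38,5)·2^(1−C(5,2)) = 250971/256 ≈ 980.3555.


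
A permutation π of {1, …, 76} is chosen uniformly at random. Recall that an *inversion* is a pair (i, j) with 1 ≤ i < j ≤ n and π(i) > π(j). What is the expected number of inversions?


Write X = Σ X_I over the C(76, 2) = 2850 pairs i < j, with X_I the indicator of one inversion.
There are 2850 indicators.
For each fixed pair i < j, the values π(i) and π(j) are two distinct elements of {1, …, 76} in uniformly random order; by symmetry P[π(i) > π(j)] = 1/2.
By linearity: E[X] = 2850 · (1/2) = C(76, 2) · (1/2) = 2850/2 = 1425 ≈ 1425.00000.

E[X] = 1425 = 1425.00000.


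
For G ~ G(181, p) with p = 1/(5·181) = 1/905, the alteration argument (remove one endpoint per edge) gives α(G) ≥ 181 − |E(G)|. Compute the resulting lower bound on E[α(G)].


E[|E(G)|] = C(181, 2)·p = 16290 · (1/905) = 18.
E[α(G)] ≥ n − E[|E(G)|] = 181 − 18 = 163.
Numerically: ≈ 163.0000.
(This is only a lower bound; the true E[α(G)] may be larger.)

E[α(G)] ≥ 163 ≈ 163.0000.


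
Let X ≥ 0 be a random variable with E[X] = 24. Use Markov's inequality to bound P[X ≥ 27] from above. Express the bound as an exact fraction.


μ = E[X] = 24, a = 27.
Markov: P[X ≥ 27] ≤ μ/a = (24)/27 = 8/9.
Numerically: ≈ 0.8889.
(Since a = 27 > μ = 24.0000, the bound 8/9 is < 1 and informative.)

P[X ≥ 27] ≤ 8/9 ≈ 0.8889.


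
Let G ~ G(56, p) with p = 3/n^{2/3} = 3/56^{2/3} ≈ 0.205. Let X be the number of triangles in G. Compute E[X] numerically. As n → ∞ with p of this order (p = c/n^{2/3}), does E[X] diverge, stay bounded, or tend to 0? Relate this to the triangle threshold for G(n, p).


Number of potential triangles: C(56, 3) = 27720.
Each occurs with probability p³ ≈ (0.205)³ ≈ 8.60969e-03.
By linearity: E[X] = C(56, 3)·p³ ≈ 27720 · 8.60969e-03 ≈ 238.661.
Since α = 2/3 < 1, p = c/n^{2/3} ≫ 1/n is above the triangle threshold p ~ 1/n. Asymptotically E[X] ~ (c³/6)·n^{3(1−α)} = (3³/6)·n^{1} → ∞; triangles are abundant w.h.p.

E[X] ≈ 238.661; in regime p = Θ(1/n^{2/3}) E[X] diverges (above the triangle threshold p ~ 1/n).


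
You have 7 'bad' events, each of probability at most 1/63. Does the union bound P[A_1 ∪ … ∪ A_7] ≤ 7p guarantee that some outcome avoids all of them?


Union bound: P[∪_{i=1}^{7} A_i] ≤ Σ_i P[A_i] ≤ 7·p = 7·(1/63) = 1/9.
Numerically: 1/9 ≈ 0.111111.
Is 1/9 < 1? YES.
Since P[∪ A_i] ≤ 1/9 < 1, the complement has P[∩ A_i^c] ≥ 1 − 1/9 = 8/9 > 0, so some outcome avoids every A_i.

7·p = 1/9 ≈ 0.111111; existence CERTIFIED by the union bound.


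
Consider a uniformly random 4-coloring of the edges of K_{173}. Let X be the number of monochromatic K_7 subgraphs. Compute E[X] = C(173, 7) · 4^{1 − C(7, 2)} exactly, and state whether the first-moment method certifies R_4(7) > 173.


E[X] = C(173, 7) · 4^{1 − 21} = 813769676772 · 4^{−20} = 813769676772/1099511627776.
As a reduced fraction: E[X] = 203442419193/274877906944 ≈ 0.740.
Is E[X] < 1? YES.
Since E[X] < 1, there exists a 4-coloring of K_{173} with no monochromatic K_7; hence R_4(7) > 173.

E[X] = 203442419193/274877906944 ≈ 0.740; E[X] < 1, so R_4(7) > 173.


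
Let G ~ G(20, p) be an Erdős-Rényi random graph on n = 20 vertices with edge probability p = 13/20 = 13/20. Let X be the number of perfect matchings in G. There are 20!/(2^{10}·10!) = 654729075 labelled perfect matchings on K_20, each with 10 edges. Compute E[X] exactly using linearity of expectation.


K_20 has 20!/(2^{10}·10!) = 654729075 labelled perfect matchings.
For each such perfect matching H, let X_H = 1 if all 10 edges of H are present in G. Then P[X_H = 1] = p^{10} = (13/20)^{10} = 137858491849/10240000000000.
Summing the indicators: E[X] = Σ_H E[X_H] = 654729075 · p^{10} = 654729075 · 137858491849/10240000000000 = 3610398513967632387/409600000000.
Numerically: E[X] ≈ 8.81e+06.

E[X] = 654729075 · (13/20)^{10} = 3610398513967632387/409600000000 ≈ 8.81e+06.


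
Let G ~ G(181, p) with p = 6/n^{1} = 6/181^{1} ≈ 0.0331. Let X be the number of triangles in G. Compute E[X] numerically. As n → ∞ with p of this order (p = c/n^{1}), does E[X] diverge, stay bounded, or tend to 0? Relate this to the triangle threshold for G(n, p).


Number of potential triangles: C(181, 3) = 971970.
Each occurs with probability p³ ≈ (0.0331)³ ≈ 3.64265e-05.
By linearity: E[X] = C(181, 3)·p³ ≈ 971970 · 3.64265e-05 ≈ 35.406.
Here α = 1, so p = 6/n is exactly at the triangle threshold p ~ 1/n. Asymptotically E[X] → c³/6 = 6³/6 = 36 ≈ 36.000, a bounded constant. In this regime the triangle count is asymptotically Poisson(c³/6).

E[X] ≈ 35.406; in regime p = Θ(1/n^{1}) E[X] stays bounded (at the triangle threshold p ~ 1/n).


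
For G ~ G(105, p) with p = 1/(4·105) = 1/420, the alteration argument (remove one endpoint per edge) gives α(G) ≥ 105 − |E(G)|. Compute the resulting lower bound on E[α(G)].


E[|E(G)|] = C(105, 2)·p = 5460 · (1/420) = 13.
E[α(G)] ≥ n − E[|E(G)|] = 105 − 13 = 92.
Numerically: ≈ 92.0000.
(This is only a lower bound; the true E[α(G)] may be larger.)

E[α(G)] ≥ 92 ≈ 92.0000.


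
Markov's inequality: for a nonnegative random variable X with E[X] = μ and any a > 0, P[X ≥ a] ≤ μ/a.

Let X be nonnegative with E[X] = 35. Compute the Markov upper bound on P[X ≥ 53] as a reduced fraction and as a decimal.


μ = E[X] = 35, a = 53.
Markov: P[X ≥ 53] ≤ μ/a = (35)/53 = 35/53.
Numerically: ≈ 0.6604.
(Since a = 53 > μ = 35.0000, the bound 35/53 is < 1 and informative.)

P[X ≥ 53] ≤ 35/53 ≈ 0.6604.


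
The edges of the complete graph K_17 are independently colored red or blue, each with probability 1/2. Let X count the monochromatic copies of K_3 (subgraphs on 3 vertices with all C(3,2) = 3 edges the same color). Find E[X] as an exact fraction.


Let X = Σ_S X_S over the C(17, 3) = 680 subsets S of size 3, where X_S = 1 if the K_3 on S is monochromatic.
For a fixed S, the K_3 on S has C(3, 2) = 3 edges. P[all 3 edges red] = (1/2)^3, and likewise for blue, so P[monochromatic] = 2·(1/2)^3 = 2^{1 − 3} = 1/4.
By linearity of expectation: E[X] = C(17, 3) · 2^{1 − 3} = 680 · 1/4 = 170.
Numerically: E[X] ≈ 170.000.

E[X] = C(17,3)·2^(1−C(3,2)) = 170 ≈ 170.000.


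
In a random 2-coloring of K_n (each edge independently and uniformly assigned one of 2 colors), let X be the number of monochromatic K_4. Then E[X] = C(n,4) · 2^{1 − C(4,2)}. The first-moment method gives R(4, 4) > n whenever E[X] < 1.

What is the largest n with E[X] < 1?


We need C(n, 4) · 2^{1 − 6} < 1, i.e. C(n, 4) < 2^{6 − 1} = 32.
Check values of n near the boundary:
  n = 4: C(4, 4) = 1; 1 < 32? YES
  n = 5: C(5, 4) = 5; 5 < 32? YES
  n = 6: C(6, 4) = 15; 15 < 32? YES
  n = 7: C(7, 4) = 35; 35 < 32? NO
The largest n with C(n, 4) < 32 is n = 6 (where E[X] = 15/32 ≈ 0.4687500). Hence R(4, 4) > 6, i.e. R(4, 4) ≥ 7.

Largest n = 6; hence R(4, 4) > 6.


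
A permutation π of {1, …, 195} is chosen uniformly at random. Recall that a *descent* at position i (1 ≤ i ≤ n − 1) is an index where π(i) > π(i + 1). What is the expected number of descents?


Write X = Σ X_I over i = 1, …, 194, with X_I the indicator of one descent.
There are 194 indicators.
For each fixed i, the pair (π(i), π(i+1)) is a uniformly random ordered pair of distinct values from {1, …, 195}; by symmetry P[π(i) > π(i+1)] = 1/2.
By linearity: E[X] = 194 · (1/2) = (195 − 1) · (1/2) = 97 ≈ 97.0000.

E[X] = 97 = 97.0000.


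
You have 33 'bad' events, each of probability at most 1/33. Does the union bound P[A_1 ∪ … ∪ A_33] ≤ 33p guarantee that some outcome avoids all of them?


Union bound: P[∪_{i=1}^{33} A_i] ≤ Σ_i P[A_i] ≤ 33·p = 33·(1/33) = 1.
Numerically: 1 ≈ 1.0000000.
Is 1 < 1? NO.
Since the bound 1 is ≥ 1, the union bound is uninformative here; it does NOT by itself certify existence.

33·p = 1 ≈ 1.0000000; existence NOT certified by the union bound.


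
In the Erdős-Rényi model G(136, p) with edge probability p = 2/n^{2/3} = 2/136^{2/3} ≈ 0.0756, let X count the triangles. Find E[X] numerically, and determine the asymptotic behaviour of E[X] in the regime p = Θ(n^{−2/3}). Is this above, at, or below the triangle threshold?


Number of potential triangles: C(136, 3) = 410040.
Each occurs with probability p³ ≈ (0.0756)³ ≈ 4.32526e-04.
By linearity: E[X] = C(136, 3)·p³ ≈ 410040 · 4.32526e-04 ≈ 177.353.
Since α = 2/3 < 1, p = c/n^{2/3} ≫ 1/n is above the triangle threshold p ~ 1/n. Asymptotically E[X] ~ (c³/6)·n^{3(1−α)} = (2³/6)·n^{1} → ∞; triangles are abundant w.h.p.

E[X] ≈ 177.353; in regime p = Θ(1/n^{2/3}) E[X] diverges (above the triangle threshold p ~ 1/n).


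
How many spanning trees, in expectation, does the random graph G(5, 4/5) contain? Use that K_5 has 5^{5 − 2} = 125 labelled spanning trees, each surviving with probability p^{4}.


K_5 has 5^{5 − 2} = 125 labelled spanning trees.
For each such spanning tree H, let X_H = 1 if all 4 edges of H are present in G. Then P[X_H = 1] = p^{4} = (4/5)^{4} = 256/625.
By linearity of expectation: E[X] = Σ_H E[X_H] = 125 · p^{4} = 125 · 256/625 = 256/5.
Numerically: E[X] ≈ 51.2.

E[X] = 125 · (4/5)^{4} = 256/5 ≈ 51.2.


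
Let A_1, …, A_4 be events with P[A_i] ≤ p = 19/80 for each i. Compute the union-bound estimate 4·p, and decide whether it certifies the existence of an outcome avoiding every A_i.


Union bound: P[∪_{i=1}^{4} A_i] ≤ Σ_i P[A_i] ≤ 4·p = 4·(19/80) = 19/20.
Numerically: 19/20 ≈ 0.950000.
Is 19/20 < 1? YES.
Since P[∪ A_i] ≤ 19/20 < 1, the complement has P[∩ A_i^c] ≥ 1 − 19/20 = 1/20 > 0, so some outcome avoids every A_i.

4·p = 19/20 ≈ 0.950000; existence CERTIFIED by the union bound.


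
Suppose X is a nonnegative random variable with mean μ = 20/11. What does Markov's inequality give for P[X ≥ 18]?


μ = E[X] = 20/11, a = 18.
Markov: P[X ≥ 18] ≤ μ/a = (20/11)/18 = 10/99.
Numerically: ≈ 0.1010.
(Since a = 18 > μ = 1.8182, the bound 10/99 is < 1 and informative.)

P[X ≥ 18] ≤ 10/99 ≈ 0.1010.


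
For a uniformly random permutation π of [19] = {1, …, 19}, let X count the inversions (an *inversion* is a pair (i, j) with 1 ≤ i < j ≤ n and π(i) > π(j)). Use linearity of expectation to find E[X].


Write X = Σ X_I over the C(19, 2) = 171 pairs i < j, with X_I the indicator of one inversion.
There are 171 indicators.
For each fixed pair i < j, the values π(i) and π(j) are two distinct elements of {1, …, 19} in uniformly random order; by symmetry P[π(i) > π(j)] = 1/2.
By linearity: E[X] = 171 · (1/2) = C(19, 2) · (1/2) = 171/2 = 171/2 ≈ 85.500000.

E[X] = 171/2 = 85.500000.


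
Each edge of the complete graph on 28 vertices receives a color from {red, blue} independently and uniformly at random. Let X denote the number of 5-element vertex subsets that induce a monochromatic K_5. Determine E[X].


Let X = Σ_S X_S over the C(28, 5) = 98280 subsets S of size 5, where X_S = 1 if the K_5 on S is monochromatic.
For a fixed S, the K_5 on S has C(5, 2) = 10 edges. P[all 10 edges red] = (1/2)^10, and likewise for blue, so P[monochromatic] = 2·(1/2)^10 = 2^{1 − 10} = 1/512.
Summing: E[X] = C(28, 5) · 2^{1 − 10} = 98280 · 1/512 = 12285/64.
Numerically: E[X] ≈ 191.953125.

E[X] = C(28,5)·2^(1−C(5,2)) = 12285/64 ≈ 191.953125.


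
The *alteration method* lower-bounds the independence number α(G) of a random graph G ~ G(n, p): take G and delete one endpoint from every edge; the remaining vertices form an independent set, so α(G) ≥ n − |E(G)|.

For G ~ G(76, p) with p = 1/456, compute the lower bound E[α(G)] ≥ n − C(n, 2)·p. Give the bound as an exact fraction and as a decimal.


E[|E(G)|] = C(76, 2)·p = 2850 · (1/456) = 25/4.
E[α(G)] ≥ n − E[|E(G)|] = 76 − 25/4 = 279/4.
Numerically: ≈ 69.750000.
(This is only a lower bound; the true E[α(G)] may be larger.)

E[α(G)] ≥ 279/4 ≈ 69.750000.


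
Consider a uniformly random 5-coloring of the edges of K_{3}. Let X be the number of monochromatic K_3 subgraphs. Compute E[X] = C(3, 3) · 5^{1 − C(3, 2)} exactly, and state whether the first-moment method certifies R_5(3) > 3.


E[X] = C(3, 3) · 5^{1 − 3} = 1 · 5^{−2} = 1/25.
As a reduced fraction: E[X] = 1/25 ≈ 0.0400000.
Is E[X] < 1? YES.
Since E[X] < 1, there exists a 5-coloring of K_{3} with no monochromatic K_3; hence R_5(3) > 3.

E[X] = 1/25 ≈ 0.0400000; E[X] < 1, so R_5(3) > 3.


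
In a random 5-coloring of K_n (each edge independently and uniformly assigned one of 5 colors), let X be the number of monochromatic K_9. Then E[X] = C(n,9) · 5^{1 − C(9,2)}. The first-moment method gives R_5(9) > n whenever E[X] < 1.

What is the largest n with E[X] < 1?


We need C(n, 9) · 5^{1 − 36} < 1, i.e. C(n, 9) < 5^{36 − 1} = 2910383045673370361328125.
Check values of n near the boundary:
  n = 2169: C(2169, 9) = 2879753360044504243499683; 2879753360044504243499683 < 2910383045673370361328125? YES
  n = 2170: C(2170, 9) = 2891746779868845075610510; 2891746779868845075610510 < 2910383045673370361328125? YES
  n = 2171: C(2171, 9) = 2903784578674959601827205; 2903784578674959601827205 < 2910383045673370361328125? YES
  n = 2172: C(2172, 9) = 2915866900084148060642020; 2915866900084148060642020 < 2910383045673370361328125? NO
  n = 2173: C(2173, 9) = 2927993888115921319674265; 2927993888115921319674265 < 2910383045673370361328125? NO
The largest n with C(n, 9) < 2910383045673370361328125 is n = 2171 (where E[X] = 580756915734991920365441/582076609134674072265625 ≈ 0.998). Hence R_5(9) > 2171, i.e. R_5(9) ≥ 2172.

Largest n = 2171; hence R_5(9) > 2171.


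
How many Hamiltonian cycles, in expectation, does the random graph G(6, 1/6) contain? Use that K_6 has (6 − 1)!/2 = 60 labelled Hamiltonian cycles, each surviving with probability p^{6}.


K_6 has (6 − 1)!/2 = 60 labelled Hamiltonian cycles.
For each such Hamiltonian cycle H, let X_H = 1 if all 6 edges of H are present in G. Then P[X_H = 1] = p^{6} = (1/6)^{6} = 1/46656.
By linearity: E[X] = Σ_H E[X_H] = 60 · p^{6} = 60 · 1/46656 = 5/3888.
Numerically: E[X] ≈ 0.001286.

E[X] = 60 · (1/6)^{6} = 5/3888 ≈ 0.001286.


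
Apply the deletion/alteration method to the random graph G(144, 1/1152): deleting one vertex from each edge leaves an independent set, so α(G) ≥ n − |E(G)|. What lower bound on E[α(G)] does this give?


E[|E(G)|] = C(144, 2)·p = 10296 · (1/1152) = 143/16.
E[α(G)] ≥ n − E[|E(G)|] = 144 − 143/16 = 2161/16.
Numerically: ≈ 135.0625.
(This is only a lower bound; the true E[α(G)] may be larger.)

E[α(G)] ≥ 2161/16 ≈ 135.0625.
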